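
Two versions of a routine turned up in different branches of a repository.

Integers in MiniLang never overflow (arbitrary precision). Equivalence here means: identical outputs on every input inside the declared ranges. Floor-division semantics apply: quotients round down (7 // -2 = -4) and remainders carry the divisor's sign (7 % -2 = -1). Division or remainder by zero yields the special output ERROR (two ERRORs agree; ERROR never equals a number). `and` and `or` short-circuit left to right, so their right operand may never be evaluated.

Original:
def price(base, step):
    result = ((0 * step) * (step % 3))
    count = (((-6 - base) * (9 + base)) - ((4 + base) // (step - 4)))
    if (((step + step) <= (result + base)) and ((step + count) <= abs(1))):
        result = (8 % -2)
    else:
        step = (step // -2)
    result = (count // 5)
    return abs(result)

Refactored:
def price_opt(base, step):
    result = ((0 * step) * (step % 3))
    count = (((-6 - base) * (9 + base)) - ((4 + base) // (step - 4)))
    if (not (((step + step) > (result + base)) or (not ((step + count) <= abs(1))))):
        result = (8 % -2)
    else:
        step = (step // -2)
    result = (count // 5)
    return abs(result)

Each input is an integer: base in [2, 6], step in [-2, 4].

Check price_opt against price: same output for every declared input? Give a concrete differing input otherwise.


This is a faithful refactor — comparison usage differs; and boolean connective usage differs, but the computed results match everywhere.
One worked example (base=6, step=3) — price: result becomes 0; next count becomes -170; next (((step + step) <= (result + base)) and ((step + count) <= abs(1))) evaluates to true; next result becomes 0; next result becomes -34; next final value 34; price_opt: result becomes 0; next count becomes -170; next (not (((step + step) > (result + base)) or (not ((step + count) <= abs(1))))) evaluates to true; next result becomes 0; next result becomes -34; next final value 34; agreement on 34.
An exhaustive pass over the 35 declared inputs shows identical outputs.
verdict: equivalent


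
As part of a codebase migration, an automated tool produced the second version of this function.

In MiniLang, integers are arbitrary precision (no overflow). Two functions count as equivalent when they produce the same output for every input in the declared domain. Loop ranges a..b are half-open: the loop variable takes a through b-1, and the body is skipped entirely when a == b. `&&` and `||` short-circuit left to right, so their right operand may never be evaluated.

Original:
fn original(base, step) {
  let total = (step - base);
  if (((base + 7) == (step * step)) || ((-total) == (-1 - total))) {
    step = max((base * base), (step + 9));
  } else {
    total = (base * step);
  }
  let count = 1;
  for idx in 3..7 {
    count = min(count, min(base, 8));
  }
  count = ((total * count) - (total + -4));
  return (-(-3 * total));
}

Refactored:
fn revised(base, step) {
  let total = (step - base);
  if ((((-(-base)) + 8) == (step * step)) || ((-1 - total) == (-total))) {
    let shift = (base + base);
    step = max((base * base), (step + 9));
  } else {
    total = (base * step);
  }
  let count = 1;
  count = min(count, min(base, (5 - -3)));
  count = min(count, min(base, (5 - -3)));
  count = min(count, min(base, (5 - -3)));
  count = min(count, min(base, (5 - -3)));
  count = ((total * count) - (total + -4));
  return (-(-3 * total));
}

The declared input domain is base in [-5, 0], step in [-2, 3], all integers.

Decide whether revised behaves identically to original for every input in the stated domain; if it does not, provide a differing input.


Consider the input base=-4, step=-2.
original: total = 2; (((base + 7) == (step * step)) || ((-total) == (-1 - total))) -> false; total = 8; count = 1; [idx=3]; count = -4; [idx=4]; count = -4; [idx=5]; count = -4; [idx=6]; count = -4; count = -36; return 24
revised: total = 2; ((((-(-base)) + 8) == (step * step)) || ((-1 - total) == (-total))) -> true; shift = -8; step = 16; count = 1; count = -4; count = -4; count = -4; count = -4; count = -6; return 6
24 vs 6 — the two versions disagree here.
verdict: not equivalent; witness: base=-4, step=-2


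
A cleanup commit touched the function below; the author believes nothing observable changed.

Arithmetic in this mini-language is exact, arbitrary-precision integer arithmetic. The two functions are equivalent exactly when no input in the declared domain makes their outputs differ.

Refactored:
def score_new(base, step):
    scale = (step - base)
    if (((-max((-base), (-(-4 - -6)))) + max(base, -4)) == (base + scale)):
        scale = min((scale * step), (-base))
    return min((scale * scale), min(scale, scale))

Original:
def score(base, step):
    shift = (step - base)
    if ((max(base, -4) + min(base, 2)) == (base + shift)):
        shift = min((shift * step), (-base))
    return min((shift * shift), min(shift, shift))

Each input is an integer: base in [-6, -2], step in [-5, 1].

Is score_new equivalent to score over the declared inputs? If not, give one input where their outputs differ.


The two versions differ — the changes include local variable names differ; and arithmetic usage differs; and min/max/abs usage differs; and constant usage differs.
Spot check at base=-4, step=1 — score: shift=5, then ((max(base, -4) + min(base, 2)) == (base + shift)) is false, then returns 5. score_new: scale=5, then (((-max((-base), (-(-4 - -6)))) + max(base, -4)) == (base + scale)) is false, then returns 5. Both give 5.
Checked all 35 inputs in the declared domain: the outputs agree on every one.
verdict: equivalent


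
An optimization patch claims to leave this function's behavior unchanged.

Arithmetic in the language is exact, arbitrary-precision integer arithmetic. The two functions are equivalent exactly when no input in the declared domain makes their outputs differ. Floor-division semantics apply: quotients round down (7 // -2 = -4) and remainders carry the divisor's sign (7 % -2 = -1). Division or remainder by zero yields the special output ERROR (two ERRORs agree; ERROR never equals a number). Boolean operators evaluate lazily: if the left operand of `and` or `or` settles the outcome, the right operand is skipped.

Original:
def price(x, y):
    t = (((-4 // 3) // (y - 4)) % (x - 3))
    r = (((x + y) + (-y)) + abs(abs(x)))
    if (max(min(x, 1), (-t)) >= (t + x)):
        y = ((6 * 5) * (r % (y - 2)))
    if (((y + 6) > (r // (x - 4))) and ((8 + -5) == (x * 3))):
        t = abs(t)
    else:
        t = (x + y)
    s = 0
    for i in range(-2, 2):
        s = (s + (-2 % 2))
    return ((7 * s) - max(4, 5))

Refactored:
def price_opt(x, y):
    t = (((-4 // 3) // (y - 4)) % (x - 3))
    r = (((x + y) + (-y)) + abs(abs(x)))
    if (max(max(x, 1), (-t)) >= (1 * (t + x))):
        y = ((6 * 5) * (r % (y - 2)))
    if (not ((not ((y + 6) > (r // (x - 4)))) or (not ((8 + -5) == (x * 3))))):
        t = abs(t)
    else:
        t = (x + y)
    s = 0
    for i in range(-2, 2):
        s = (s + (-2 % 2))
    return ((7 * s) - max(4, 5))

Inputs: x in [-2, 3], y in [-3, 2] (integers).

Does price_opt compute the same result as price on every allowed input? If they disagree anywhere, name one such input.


These are not equivalent — on x=2, y=2 the outputs split (-5 vs ERROR).
price: t := 0 | r := 4 | (max(min(x, 1), (-t)) >= (t + x)): false | (((y + 6) > (r // (x - 4))) and ((8 + -5) == (x * 3))): false | t := 4 | s := 0 | iter i=-2: | s := 0 | iter i=-1: | s := 0 | iter i=0: | s := 0 | iter i=1: | s := 0 | result -5
price_opt: t := 0 | r := 4 | (max(max(x, 1), (-t)) >= (1 * (t + x))): true | divide-by-zero, output ERROR
verdict: not equivalent; witness: x=2, y=2


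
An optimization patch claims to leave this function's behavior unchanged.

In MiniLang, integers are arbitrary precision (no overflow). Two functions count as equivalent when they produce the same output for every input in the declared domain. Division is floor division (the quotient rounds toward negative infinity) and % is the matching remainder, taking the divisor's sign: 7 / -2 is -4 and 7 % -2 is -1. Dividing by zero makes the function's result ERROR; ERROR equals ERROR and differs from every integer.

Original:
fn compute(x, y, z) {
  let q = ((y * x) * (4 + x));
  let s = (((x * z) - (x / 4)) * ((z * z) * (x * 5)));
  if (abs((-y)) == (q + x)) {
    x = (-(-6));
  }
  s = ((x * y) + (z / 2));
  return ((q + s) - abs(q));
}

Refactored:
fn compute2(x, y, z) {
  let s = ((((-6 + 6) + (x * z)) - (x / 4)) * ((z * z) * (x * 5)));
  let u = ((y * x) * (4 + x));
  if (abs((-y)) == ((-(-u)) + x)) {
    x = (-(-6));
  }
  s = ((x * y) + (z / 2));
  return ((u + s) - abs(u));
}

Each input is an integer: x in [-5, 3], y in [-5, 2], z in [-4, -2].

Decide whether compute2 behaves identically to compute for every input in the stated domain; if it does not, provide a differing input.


This is a faithful refactor — arithmetic usage differs, local variable names differ, constant usage differs, but the computed results match everywhere.
One worked example (x=1, y=-5, z=-3) — compute: q=-25, then s=-135, then (abs((-y)) == (q + x)) is false, then s=-7, then returns -57; compute2: s=-135, then u=-25, then (abs((-y)) == ((-(-u)) + x)) is false, then s=-7, then returns -57; agreement on -57.
An exhaustive pass over the 216 declared inputs shows identical outputs.
verdict: equivalent


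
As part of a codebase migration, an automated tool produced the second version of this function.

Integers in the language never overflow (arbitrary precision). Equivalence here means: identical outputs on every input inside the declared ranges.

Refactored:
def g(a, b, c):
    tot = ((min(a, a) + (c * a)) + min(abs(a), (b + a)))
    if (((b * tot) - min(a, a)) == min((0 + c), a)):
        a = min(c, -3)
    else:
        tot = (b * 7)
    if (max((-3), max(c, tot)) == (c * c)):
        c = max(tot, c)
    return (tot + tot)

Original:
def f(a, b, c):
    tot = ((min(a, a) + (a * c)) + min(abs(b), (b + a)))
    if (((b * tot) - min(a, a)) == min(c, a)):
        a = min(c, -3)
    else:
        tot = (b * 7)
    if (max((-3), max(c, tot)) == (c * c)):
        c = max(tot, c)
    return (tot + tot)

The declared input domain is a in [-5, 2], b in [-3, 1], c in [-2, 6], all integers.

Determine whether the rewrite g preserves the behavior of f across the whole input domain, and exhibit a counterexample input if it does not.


Evaluate both at a=0, b=1, c=0.
f: tot=1, then (((b * tot) - min(a, a)) == min(c, a)) is false, then tot=7, then (max((-3), max(c, tot)) == (c * c)) is false, then returns 14
g: tot=0, then (((b * tot) - min(a, a)) == min((0 + c), a)) is true, then a=-3, then (max((-3), max(c, tot)) == (c * c)) is true, then c=0, then returns 0
14 against 0: the behavior changed.
verdict: not equivalent; witness: a=0, b=1, c=0


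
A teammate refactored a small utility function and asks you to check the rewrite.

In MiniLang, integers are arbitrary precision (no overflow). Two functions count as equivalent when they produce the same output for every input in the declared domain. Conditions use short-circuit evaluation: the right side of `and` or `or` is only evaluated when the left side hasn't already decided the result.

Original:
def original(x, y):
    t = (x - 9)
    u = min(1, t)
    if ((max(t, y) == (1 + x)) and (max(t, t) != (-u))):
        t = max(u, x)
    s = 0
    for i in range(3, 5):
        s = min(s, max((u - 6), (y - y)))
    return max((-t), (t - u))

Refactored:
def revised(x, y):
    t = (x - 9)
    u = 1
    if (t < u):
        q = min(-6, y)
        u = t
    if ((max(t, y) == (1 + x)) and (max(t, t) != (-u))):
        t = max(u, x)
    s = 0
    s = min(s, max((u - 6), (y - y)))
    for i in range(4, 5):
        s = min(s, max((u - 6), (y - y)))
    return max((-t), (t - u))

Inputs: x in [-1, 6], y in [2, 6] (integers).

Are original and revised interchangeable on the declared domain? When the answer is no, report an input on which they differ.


Differences: loop structure differs, plus statement counts differ, plus arithmetic usage differs, plus comparison usage differs, plus branching structure differs, plus min/max/abs usage differs, plus constant usage differs, plus local variable names differ — yet all 40 inputs agree.
verdict: equivalent


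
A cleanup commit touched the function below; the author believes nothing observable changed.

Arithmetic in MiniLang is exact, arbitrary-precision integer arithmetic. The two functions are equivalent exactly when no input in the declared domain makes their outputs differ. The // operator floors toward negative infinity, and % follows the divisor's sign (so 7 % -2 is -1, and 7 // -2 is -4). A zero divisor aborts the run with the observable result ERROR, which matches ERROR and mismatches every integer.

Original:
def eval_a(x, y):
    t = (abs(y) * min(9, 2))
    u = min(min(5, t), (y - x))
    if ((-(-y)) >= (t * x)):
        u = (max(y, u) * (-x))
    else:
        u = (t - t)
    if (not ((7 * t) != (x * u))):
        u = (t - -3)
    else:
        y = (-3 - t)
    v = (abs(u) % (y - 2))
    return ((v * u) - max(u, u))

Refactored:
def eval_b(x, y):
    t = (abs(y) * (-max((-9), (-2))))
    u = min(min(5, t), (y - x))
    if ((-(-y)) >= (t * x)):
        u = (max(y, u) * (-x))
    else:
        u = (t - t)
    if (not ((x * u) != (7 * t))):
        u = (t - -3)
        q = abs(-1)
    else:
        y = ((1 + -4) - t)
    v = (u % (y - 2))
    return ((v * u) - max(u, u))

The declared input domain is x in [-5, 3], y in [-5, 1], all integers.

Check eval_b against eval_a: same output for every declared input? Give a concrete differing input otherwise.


Take x=-4, y=-5.
eval_a: t=10, then u=-1, then ((-(-y)) >= (t * x)) is true, then u=-4, then (not ((7 * t) != (x * u))) is false, then y=-13, then v=-11, then returns 48
eval_b: t=10, then u=-1, then ((-(-y)) >= (t * x)) is true, then u=-4, then (not ((x * u) != (7 * t))) is false, then y=-13, then v=-4, then returns 20
48 against 20: the behavior changed.
verdict: not equivalent; witness: x=-4, y=-5


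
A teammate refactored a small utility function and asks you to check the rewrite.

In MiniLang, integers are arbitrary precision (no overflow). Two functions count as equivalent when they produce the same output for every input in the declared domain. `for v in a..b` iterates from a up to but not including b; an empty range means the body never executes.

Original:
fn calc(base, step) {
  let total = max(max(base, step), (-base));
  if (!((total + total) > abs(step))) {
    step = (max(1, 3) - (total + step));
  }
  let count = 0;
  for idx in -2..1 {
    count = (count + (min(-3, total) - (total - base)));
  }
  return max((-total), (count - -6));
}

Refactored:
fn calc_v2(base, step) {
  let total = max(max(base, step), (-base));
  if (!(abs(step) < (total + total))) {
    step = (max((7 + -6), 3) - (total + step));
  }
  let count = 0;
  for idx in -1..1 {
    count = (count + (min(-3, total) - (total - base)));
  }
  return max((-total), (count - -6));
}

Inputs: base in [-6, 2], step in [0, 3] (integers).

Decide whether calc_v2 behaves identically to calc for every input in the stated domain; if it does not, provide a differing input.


Take base=1, step=0.
calc: total becomes 1; next (!((total + total) > abs(step))) evaluates to false; next count becomes 0; next at idx=-2:; next count becomes -3; next at idx=-1:; next count becomes -6; next at idx=0:; next count becomes -9; next final value -1
calc_v2: total becomes 1; next (!(abs(step) < (total + total))) evaluates to false; next count becomes 0; next at idx=-1:; next count becomes -3; next at idx=0:; next count becomes -6; next final value 0
-1 and 0 differ, so these are not the same function on this domain.
verdict: not equivalent; witness: base=1, step=0


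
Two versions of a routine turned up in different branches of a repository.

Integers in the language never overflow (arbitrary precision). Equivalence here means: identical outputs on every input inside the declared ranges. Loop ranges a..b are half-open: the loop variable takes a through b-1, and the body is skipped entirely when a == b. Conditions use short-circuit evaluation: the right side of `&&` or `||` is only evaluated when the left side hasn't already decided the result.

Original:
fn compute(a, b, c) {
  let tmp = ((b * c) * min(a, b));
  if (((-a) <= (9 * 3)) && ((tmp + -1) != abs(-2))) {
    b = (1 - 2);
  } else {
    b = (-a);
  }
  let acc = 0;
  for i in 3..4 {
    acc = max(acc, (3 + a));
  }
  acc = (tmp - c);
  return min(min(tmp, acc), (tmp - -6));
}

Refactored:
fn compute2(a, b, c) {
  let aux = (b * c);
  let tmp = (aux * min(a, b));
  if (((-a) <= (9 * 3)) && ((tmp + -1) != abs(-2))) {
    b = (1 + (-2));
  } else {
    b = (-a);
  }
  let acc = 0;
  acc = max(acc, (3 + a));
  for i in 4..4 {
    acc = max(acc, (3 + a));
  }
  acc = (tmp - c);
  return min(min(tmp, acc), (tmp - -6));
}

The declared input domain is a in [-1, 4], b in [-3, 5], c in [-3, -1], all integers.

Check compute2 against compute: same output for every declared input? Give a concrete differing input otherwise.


Side by side, the visible changes include: loop structure differs; and min/max/abs usage differs; and constant usage differs; and statement counts differ; and local variable names differ; and arithmetic usage differs.
As a probe, take a=2, b=3, c=-1: compute runs tmp becomes -6; next (((-a) <= (9 * 3)) && ((tmp + -1) != abs(-2))) evaluates to true; next b becomes -1; next acc becomes 0; next at i=3:; next acc becomes 5; next acc becomes -5; next final value -6; compute2 runs aux becomes -3; next tmp becomes -6; next (((-a) <= (9 * 3)) && ((tmp + -1) != abs(-2))) evaluates to true; next b becomes -1; next acc becomes 0; next acc becomes 5; next i never enters its loop body; next acc becomes -5; next final value -6; both end at -6.
Every one of the 162 inputs gives matching results.
verdict: equivalent


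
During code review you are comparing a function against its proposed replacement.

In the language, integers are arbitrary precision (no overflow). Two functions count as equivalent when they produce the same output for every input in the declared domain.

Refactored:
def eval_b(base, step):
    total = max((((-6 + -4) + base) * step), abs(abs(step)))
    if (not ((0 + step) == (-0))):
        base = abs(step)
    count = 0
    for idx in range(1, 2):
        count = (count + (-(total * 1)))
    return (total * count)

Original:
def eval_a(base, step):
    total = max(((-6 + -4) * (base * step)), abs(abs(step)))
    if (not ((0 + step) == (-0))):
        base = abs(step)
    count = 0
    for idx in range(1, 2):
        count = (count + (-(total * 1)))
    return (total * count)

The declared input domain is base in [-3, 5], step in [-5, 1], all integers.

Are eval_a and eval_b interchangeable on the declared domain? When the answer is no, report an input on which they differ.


At base=-3, step=-5: eval_a gives -25, eval_b gives -4225.
verdict: not equivalent; witness: base=-3, step=-5


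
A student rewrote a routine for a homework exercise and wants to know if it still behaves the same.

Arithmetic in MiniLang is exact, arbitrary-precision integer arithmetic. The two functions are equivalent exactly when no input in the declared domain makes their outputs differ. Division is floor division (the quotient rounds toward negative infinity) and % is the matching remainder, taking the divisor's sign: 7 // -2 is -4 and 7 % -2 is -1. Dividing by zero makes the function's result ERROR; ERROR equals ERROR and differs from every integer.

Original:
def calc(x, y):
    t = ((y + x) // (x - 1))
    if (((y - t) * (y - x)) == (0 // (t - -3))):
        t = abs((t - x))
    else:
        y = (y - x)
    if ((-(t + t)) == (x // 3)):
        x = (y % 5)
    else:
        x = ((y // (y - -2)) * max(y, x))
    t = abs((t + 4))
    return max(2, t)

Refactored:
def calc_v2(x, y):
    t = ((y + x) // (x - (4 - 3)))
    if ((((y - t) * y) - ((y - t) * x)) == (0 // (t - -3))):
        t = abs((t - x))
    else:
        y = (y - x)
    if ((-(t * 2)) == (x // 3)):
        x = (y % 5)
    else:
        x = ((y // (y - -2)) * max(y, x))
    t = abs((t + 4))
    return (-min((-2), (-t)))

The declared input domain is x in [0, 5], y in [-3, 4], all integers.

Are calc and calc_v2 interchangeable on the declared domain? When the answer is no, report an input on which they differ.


Equivalent — the differences include min/max/abs usage differs, plus arithmetic usage differs, plus constant usage differs, yet no declared input distinguishes the two.
As a probe, take x=1, y=3: calc runs divide-by-zero, output ERROR; calc_v2 runs divide-by-zero, output ERROR; both end at ERROR.
Across all 48 domain points the two functions coincide.
verdict: equivalent


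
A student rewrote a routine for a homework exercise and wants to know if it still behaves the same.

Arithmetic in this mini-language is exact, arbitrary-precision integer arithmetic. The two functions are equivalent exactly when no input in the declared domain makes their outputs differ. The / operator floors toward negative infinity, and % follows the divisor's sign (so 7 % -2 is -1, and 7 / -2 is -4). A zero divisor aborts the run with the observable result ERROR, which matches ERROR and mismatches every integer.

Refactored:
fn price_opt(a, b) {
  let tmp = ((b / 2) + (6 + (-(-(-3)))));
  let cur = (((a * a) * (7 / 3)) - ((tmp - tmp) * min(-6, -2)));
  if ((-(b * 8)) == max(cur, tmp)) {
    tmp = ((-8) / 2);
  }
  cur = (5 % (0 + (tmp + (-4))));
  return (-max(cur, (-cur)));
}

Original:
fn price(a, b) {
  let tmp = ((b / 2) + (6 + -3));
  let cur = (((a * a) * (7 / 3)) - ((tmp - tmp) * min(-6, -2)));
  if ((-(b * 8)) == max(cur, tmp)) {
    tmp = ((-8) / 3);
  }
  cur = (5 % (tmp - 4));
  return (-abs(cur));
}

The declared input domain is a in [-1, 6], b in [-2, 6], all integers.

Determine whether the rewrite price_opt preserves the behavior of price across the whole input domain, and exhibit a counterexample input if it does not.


Evaluate both at a=2, b=-1.
price: tmp = 2; cur = 8; ((-(b * 8)) == max(cur, tmp)) -> true; tmp = -3; cur = -2; return -2
price_opt: tmp = 2; cur = 8; ((-(b * 8)) == max(cur, tmp)) -> true; tmp = -4; cur = -3; return -3
-2 vs -3 — the two versions disagree here.
verdict: not equivalent; witness: a=2, b=-1


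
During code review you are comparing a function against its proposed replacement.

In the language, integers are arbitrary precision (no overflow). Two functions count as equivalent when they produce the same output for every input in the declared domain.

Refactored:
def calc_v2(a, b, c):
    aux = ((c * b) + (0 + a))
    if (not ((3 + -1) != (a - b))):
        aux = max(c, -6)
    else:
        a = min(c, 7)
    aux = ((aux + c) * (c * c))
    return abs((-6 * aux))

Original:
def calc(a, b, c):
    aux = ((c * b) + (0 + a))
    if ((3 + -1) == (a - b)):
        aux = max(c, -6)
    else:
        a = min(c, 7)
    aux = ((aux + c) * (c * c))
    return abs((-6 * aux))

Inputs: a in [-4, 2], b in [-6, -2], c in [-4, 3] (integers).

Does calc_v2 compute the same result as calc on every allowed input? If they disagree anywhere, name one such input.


Reading the diff, among the changes: boolean connective usage differs, and comparison usage differs.
Tracing a=-4, b=-2, c=-3: calc: aux := 2 | ((3 + -1) == (a - b)): false | a := -3 | aux := -9 | result 54 | calc_v2: aux := 2 | (not ((3 + -1) != (a - b))): false | a := -3 | aux := -9 | result 54 — matching result 54.
Across all 280 domain points the two functions coincide.
verdict: equivalent


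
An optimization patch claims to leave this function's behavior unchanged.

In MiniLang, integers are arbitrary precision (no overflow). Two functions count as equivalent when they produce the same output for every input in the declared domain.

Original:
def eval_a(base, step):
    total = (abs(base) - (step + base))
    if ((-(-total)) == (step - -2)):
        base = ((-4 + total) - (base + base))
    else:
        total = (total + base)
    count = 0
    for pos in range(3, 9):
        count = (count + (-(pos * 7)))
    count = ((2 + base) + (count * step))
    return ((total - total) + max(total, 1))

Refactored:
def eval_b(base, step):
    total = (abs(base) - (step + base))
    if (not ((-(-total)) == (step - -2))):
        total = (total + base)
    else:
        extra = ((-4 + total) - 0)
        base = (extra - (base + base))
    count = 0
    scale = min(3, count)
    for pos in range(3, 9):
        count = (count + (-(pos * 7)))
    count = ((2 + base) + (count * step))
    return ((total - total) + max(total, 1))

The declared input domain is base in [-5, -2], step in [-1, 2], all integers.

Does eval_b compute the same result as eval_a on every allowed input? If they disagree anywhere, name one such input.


The two are interchangeable: boolean connective usage differs, local variable names differ, constant usage differs, min/max/abs usage differs, arithmetic usage differs, statement counts differ, and every declared input agrees.
Spot check at base=-5, step=1 — eval_a: total=9, then ((-(-total)) == (step - -2)) is false, then total=4, then count=0, then (pos=3), then count=-21, then (pos=4), then count=-49, then (pos=5), then count=-84, then (pos=6), then count=-126, then (pos=7), then count=-175, then (pos=8), then count=-231, then count=-234, then returns 4. eval_b: total=9, then (not ((-(-total)) == (step - -2))) is true, then total=4, then count=0, then scale=0, then (pos=3), then count=-21, then (pos=4), then count=-49, then (pos=5), then count=-84, then (pos=6), then count=-126, then (pos=7), then count=-175, then (pos=8), then count=-231, then count=-234, then returns 4. Both give 4.
Sweeping the whole domain (16 inputs) finds no disagreement.
verdict: equivalent


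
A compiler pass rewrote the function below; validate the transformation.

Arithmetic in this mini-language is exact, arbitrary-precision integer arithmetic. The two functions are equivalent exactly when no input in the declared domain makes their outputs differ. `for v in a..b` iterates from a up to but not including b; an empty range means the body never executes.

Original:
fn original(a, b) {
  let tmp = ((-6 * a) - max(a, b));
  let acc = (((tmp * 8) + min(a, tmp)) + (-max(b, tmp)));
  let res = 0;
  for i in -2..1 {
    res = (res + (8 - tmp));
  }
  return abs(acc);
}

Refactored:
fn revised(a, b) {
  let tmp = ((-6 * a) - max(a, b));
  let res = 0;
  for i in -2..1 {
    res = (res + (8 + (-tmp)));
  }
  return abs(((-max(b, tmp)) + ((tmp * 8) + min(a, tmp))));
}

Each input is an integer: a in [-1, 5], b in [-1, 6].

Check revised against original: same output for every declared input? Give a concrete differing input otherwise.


Side by side, the visible changes include: arithmetic usage differs; also local variable names differ; also statement counts differ.
Tracing a=-1, b=5: original: tmp := 1 | acc := 2 | res := 0 | iter i=-2: | res := 7 | iter i=-1: | res := 14 | iter i=0: | res := 21 | result 2 | revised: tmp := 1 | res := 0 | iter i=-2: | res := 7 | iter i=-1: | res := 14 | iter i=0: | res := 21 | result 2 — matching result 2.
An exhaustive pass over the 56 declared inputs shows identical outputs.
verdict: equivalent


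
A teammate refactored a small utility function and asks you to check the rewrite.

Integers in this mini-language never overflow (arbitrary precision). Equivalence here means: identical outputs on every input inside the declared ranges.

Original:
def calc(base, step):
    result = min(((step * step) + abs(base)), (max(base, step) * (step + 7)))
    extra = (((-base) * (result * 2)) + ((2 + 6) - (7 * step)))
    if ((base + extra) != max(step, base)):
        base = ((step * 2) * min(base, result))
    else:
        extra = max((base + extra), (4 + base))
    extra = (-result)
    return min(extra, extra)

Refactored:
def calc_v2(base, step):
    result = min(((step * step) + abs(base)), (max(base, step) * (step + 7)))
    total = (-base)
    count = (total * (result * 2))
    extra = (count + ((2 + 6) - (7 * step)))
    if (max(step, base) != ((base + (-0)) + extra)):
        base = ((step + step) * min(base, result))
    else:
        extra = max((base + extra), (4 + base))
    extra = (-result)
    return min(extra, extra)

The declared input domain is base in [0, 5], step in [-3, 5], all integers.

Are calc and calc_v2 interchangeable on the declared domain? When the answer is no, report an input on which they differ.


This is a faithful refactor — statement counts differ; also constant usage differs; also arithmetic usage differs; also local variable names differ, but the computed results match everywhere.
Tracing base=3, step=3: calc: result becomes 12; next extra becomes -85; next ((base + extra) != max(step, base)) evaluates to true; next base becomes 18; next extra becomes -12; next final value -12 | calc_v2: result becomes 12; next total becomes -3; next count becomes -72; next extra becomes -85; next (max(step, base) != ((base + (-0)) + extra)) evaluates to true; next base becomes 18; next extra becomes -12; next final value -12 — matching result -12.
An exhaustive pass over the 54 declared inputs shows identical outputs.
verdict: equivalent


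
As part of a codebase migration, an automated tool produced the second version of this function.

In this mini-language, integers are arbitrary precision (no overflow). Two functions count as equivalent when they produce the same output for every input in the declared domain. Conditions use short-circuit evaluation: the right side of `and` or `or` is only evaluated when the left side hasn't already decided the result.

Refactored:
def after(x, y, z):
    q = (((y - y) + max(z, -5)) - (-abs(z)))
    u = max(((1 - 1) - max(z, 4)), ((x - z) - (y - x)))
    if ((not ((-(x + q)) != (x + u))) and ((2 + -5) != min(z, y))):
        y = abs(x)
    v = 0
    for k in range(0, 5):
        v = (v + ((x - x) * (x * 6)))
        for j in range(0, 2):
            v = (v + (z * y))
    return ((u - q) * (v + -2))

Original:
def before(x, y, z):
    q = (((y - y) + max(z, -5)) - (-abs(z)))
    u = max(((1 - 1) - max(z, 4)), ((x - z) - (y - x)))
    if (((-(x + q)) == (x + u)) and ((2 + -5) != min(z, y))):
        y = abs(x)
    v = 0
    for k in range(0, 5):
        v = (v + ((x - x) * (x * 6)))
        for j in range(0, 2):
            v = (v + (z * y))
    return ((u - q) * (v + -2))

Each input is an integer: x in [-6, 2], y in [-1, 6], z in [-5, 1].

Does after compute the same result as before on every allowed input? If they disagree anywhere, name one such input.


Differences: boolean connective usage differs; also comparison usage differs — yet all 504 inputs agree.
verdict: equivalent


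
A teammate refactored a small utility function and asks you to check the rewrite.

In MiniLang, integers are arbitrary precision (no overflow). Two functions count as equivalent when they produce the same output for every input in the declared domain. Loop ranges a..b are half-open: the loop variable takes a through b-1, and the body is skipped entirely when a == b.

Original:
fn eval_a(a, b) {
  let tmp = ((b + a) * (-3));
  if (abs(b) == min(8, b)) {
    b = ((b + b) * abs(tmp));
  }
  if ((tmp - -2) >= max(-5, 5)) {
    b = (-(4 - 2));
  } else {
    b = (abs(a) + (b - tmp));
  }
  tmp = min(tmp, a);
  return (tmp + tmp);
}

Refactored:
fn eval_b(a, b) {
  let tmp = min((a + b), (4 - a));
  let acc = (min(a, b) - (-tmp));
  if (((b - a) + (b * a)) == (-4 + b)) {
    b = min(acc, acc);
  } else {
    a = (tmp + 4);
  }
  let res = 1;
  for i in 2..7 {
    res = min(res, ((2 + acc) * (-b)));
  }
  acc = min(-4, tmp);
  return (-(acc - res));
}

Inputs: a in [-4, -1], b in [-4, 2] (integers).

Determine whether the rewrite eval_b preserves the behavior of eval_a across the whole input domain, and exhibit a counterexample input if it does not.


On input a=-4, b=-4, eval_a returns -8 while eval_b returns -32.
verdict: not equivalent; witness: a=-4, b=-4


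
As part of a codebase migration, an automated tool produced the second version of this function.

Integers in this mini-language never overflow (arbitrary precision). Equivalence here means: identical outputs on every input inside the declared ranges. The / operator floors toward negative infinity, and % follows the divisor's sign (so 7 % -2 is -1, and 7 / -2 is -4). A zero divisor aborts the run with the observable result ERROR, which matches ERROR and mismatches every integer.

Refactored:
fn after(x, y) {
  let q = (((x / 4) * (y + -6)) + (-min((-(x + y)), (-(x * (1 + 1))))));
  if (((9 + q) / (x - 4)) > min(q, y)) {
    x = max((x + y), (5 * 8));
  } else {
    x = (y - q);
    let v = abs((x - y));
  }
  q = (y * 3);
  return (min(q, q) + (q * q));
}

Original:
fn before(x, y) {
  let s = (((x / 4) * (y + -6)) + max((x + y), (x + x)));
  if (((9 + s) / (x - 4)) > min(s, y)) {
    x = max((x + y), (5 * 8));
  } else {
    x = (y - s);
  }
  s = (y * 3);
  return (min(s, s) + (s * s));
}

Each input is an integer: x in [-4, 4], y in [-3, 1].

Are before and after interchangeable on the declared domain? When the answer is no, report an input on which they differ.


Side by side, the visible changes include: statement counts differ; constant usage differs; arithmetic usage differs; local variable names differ; min/max/abs usage differs.
Tracing x=1, y=1: before: s := 2 | (((9 + s) / (x - 4)) > min(s, y)): false | x := -1 | s := 3 | result 12 | after: q := 2 | (((9 + q) / (x - 4)) > min(q, y)): false | x := -1 | v := 2 | q := 3 | result 12 — matching result 12.
Sweeping the whole domain (45 inputs) finds no disagreement.
verdict: equivalent


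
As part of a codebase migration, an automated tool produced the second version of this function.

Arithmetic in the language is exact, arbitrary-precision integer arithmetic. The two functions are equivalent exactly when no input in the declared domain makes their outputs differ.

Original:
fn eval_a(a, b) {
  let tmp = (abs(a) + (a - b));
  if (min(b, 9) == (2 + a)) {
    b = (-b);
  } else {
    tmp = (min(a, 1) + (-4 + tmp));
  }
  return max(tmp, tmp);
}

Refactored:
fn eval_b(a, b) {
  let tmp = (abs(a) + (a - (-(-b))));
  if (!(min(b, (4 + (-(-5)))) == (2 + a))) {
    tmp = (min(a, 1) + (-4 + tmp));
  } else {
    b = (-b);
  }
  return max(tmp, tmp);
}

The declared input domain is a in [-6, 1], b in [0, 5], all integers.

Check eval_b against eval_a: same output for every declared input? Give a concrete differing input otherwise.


Equivalent — the differences include constant usage differs; also boolean connective usage differs; also arithmetic usage differs, yet no declared input distinguishes the two.
Tracing a=0, b=1: eval_a: tmp = -1; (min(b, 9) == (2 + a)) -> false; tmp = -5; return -5 | eval_b: tmp = -1; (!(min(b, (4 + (-(-5)))) == (2 + a))) -> true; tmp = -5; return -5 — matching result -5.
Checked all 48 inputs in the declared domain: the outputs agree on every one.
verdict: equivalent


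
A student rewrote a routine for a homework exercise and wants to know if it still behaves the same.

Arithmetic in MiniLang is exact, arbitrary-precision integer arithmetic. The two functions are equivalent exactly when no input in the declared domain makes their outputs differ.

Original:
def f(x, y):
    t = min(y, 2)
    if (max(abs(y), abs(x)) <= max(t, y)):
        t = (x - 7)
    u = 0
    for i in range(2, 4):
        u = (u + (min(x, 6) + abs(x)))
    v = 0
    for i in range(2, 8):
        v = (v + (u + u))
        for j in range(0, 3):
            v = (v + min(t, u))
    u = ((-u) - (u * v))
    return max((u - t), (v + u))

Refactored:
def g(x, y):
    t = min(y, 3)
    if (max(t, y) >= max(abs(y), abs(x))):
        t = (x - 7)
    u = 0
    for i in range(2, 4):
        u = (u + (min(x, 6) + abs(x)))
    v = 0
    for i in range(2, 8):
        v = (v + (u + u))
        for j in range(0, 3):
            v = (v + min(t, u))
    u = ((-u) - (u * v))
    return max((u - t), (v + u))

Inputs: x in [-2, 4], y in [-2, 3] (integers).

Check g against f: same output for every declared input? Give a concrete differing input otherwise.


At x=4, y=3: f gives -3436, g gives -3706.
verdict: not equivalent; witness: x=4, y=3


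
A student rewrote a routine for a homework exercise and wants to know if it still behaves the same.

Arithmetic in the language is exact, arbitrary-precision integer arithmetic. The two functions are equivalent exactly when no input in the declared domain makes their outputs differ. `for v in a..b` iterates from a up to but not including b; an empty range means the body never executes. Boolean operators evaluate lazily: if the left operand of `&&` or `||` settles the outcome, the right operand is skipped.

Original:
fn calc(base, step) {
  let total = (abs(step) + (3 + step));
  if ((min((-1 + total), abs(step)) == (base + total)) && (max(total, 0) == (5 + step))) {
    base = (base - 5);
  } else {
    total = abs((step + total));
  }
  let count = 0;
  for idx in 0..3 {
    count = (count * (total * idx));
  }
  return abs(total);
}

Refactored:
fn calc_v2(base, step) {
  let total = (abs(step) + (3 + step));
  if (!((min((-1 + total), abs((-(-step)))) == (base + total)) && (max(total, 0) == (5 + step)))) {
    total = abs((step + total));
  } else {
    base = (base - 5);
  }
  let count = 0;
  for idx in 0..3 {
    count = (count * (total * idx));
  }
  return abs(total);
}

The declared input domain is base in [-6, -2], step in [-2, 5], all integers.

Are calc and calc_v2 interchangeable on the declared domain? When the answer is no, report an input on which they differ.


Changes here: boolean connective usage differs; the full 40-point sweep finds no disagreement.
verdict: equivalent


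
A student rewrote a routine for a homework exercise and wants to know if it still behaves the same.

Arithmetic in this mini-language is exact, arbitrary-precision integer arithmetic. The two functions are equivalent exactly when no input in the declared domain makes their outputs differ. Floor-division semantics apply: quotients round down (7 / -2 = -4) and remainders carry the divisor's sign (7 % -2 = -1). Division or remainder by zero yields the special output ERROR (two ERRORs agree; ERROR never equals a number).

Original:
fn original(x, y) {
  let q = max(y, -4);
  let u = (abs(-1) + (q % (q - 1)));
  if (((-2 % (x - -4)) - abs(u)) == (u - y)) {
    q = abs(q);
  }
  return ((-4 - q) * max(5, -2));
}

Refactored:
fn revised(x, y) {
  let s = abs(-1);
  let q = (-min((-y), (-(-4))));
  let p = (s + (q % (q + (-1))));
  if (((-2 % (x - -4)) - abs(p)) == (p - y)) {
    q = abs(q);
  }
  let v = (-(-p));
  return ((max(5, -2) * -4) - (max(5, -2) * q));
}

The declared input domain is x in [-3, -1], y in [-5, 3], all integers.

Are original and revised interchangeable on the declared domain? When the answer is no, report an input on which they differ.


Reading the diff, among the changes: min/max/abs usage differs; statement counts differ; local variable names differ; arithmetic usage differs; constant usage differs.
One worked example (x=-3, y=-1) — original: q becomes -1; next u becomes 0; next (((-2 % (x - -4)) - abs(u)) == (u - y)) evaluates to false; next final value -15; revised: s becomes 1; next q becomes -1; next p becomes 0; next (((-2 % (x - -4)) - abs(p)) == (p - y)) evaluates to false; next v becomes 0; next final value -15; agreement on -15.
Across all 27 domain points the two functions coincide.
verdict: equivalent


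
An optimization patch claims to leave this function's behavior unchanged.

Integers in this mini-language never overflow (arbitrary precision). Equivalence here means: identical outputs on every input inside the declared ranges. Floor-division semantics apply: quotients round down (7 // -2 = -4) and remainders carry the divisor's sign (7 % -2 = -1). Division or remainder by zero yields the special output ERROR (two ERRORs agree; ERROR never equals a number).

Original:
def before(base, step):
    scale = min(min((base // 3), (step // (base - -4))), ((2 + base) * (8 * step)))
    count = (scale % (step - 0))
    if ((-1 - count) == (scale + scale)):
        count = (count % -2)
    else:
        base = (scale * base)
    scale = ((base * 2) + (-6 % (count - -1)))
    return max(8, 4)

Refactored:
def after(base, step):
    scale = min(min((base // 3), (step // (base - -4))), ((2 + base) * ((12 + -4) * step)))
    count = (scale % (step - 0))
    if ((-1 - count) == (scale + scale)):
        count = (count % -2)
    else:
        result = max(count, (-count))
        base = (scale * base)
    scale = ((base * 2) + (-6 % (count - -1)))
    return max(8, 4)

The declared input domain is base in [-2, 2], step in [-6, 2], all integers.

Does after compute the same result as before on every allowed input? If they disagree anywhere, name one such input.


Reading the diff, among the changes: min/max/abs usage differs, and statement counts differ, and constant usage differs, and arithmetic usage differs, and local variable names differ.
As a probe, take base=0, step=-5: before runs scale := -80 | count := 0 | ((-1 - count) == (scale + scale)): false | base := 0 | scale := 0 | result 8; after runs scale := -80 | count := 0 | ((-1 - count) == (scale + scale)): false | result := 0 | base := 0 | scale := 0 | result 8; both end at 8.
Sweeping the whole domain (45 inputs) finds no disagreement.
verdict: equivalent
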